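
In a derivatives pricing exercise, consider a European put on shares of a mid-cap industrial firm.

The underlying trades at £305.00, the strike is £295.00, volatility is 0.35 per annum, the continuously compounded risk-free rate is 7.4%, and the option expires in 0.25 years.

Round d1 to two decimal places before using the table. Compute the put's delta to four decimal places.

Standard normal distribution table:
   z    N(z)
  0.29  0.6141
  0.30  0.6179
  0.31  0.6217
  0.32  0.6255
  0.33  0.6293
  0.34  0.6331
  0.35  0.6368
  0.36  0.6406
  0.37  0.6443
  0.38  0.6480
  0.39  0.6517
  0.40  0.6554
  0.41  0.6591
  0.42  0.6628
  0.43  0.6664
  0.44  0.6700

σ√T = 0.35·√0.25 = 0.1750
ln(S/K) + (r + σ²/2)T = ln(305/295) + (0.074 + 0.35²/2)·0.25 = 0.0333 + 0.0338 = 0.0671
d₁ = 0.0671 / 0.1750 = 0.3837 ≈ 0.38
N(d₁) = N(0.38) = 0.6480
Δ_put = N(d₁) − 1 = 0.6480 − 1 = -0.3520

-0.3520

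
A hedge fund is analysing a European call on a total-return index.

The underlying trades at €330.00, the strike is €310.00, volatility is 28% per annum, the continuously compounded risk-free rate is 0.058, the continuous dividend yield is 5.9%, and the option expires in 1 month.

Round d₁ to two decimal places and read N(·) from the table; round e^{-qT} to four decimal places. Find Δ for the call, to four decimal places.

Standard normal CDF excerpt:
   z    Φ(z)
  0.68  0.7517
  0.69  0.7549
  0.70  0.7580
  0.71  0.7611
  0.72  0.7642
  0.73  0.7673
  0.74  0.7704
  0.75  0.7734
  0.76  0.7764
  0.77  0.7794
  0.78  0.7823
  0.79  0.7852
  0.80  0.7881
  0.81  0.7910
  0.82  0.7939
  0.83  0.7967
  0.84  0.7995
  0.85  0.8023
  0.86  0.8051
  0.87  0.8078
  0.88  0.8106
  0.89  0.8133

T = 0.08333;  σ√T = 0.0808
d₁ = [ln(330/310) + (0.058 − 0.059 + 0.28²/2)·0.08333] / 0.0808 = [0.0625 + 0.0032] / 0.0808 = 0.8129 ≈ 0.81
N(d₁) = N(0.81) = 0.7910
Δ_call = e^(−qT)·N(d₁) = 0.9951·0.7910 = 0.7871

0.7871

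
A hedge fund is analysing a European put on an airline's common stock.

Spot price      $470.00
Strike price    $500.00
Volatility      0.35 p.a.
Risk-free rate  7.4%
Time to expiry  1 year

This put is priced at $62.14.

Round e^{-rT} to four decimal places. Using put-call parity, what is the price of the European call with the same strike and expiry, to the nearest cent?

e^(−rT) = e^(−0.074·1) = 0.9287
Put-call parity: C − P = S − K·e^(−rT) = 470 − 500·0.9287 = 470 − 464.3500 = 5.6500
C = P + (C − P) = 62.14 + (5.6500) = 67.7900

$67.79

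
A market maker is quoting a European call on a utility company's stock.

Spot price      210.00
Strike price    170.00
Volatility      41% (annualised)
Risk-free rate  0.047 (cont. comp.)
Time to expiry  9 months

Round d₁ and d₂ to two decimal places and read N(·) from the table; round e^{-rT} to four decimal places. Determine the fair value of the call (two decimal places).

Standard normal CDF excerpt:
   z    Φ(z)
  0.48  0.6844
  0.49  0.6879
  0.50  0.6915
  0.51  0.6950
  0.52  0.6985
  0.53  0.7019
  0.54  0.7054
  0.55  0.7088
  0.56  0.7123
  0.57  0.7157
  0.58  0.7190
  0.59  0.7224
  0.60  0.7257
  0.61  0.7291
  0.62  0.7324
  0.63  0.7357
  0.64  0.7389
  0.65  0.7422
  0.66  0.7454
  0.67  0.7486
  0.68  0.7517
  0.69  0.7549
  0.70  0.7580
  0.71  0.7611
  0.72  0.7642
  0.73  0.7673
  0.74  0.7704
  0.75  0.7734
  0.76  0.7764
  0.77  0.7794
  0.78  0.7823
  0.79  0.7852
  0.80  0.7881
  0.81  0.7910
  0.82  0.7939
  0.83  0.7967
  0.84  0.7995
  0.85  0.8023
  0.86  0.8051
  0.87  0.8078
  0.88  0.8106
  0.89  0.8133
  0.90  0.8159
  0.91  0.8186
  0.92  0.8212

T = 0.75;  σ√T = 0.3551
ln(S/K) + (r + σ²/2)T = ln(210/170) + (0.047 + 0.41²/2)·0.75 = 0.2113 + 0.0983 = 0.3096
d₁ = 0.3096 / 0.3551 = 0.8719 which rounds to 0.87
d₂ = d₁ − σ√T = 0.8719 − 0.3551 = 0.5169 which rounds to 0.52
e^(−rT) = e^(−0.047·0.75) = 0.9654
C = 210·N(0.87) − 170·0.9654·N(0.52) = 210·0.8078 − 170·0.9654·0.6985 = 169.6380 − 114.6364 = 55.0016

55.00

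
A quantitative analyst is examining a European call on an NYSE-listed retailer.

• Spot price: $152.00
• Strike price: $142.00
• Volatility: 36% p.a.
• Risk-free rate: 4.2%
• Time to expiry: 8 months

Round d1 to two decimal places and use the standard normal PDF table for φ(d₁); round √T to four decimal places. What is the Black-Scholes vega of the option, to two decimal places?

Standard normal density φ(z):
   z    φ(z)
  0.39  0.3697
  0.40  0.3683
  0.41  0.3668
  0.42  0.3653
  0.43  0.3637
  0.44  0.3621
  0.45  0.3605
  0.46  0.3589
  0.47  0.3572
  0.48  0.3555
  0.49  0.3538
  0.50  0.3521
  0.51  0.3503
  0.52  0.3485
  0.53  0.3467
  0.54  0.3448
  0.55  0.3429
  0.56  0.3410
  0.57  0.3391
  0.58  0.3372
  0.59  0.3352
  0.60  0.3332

T = 0.6667;  σ√T = 0.2939
d₁ = [ln(152/142) + (0.042 + ½·0.36²)·0.6667] / (σ√T) = (0.0681 + 0.0712) / 0.2939 = 0.4737 → 0.47
√T = √0.6667 = 0.8165
φ(d₁) = φ(0.47) = 0.3572
vega = S·φ(d₁)·√T = 152·0.3572·0.8165 = 44.3314
(The put has the same vega.)

44.33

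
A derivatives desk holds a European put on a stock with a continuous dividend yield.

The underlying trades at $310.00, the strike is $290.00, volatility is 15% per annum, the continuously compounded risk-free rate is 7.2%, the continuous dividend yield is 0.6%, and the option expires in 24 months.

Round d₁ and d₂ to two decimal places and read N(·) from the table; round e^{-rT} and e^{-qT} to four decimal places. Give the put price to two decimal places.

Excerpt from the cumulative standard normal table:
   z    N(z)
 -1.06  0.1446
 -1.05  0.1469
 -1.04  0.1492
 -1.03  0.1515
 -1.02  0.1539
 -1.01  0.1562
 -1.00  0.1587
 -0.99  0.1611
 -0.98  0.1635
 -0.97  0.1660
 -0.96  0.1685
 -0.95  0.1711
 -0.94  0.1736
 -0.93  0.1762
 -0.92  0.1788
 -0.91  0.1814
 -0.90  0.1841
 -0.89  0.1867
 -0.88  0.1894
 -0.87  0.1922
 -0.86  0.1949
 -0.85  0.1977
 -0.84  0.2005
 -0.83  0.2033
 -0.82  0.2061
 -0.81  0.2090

σ√T = 0.15 × 1.4142 = 0.2121
d₁ = [ln(310/290) + (0.072 − 0.006 + 0.15²/2)·2] / 0.2121 = [0.0667 + 0.1545] / 0.2121 = 1.0427 → 1.04
d₂ = d₁ − σ√T = 1.0427 − 0.2121 = 0.8306 → 0.83
e^(−qT) = e^(−0.006·2) = 0.9881;  e^(−rT) = e^(−0.072·2) = 0.8659
P = 290·0.8659·N(-0.83) − 310·0.9881·N(-1.04) = 290·0.8659·0.2033 − 310·0.9881·0.1492 = 51.0509 − 45.7016 = 5.3493

$5.35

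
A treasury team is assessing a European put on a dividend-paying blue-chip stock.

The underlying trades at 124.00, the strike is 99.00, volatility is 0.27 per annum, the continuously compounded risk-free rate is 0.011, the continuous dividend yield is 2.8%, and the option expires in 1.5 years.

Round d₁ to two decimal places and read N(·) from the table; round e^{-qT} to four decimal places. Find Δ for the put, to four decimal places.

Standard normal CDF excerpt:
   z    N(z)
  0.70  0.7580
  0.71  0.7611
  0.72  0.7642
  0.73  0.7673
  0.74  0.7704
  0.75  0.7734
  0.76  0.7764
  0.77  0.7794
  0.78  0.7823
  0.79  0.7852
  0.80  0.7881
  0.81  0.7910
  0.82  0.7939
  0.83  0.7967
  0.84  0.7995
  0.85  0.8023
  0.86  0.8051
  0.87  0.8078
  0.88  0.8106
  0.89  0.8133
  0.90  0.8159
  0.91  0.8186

σ√T = 0.27 × 1.2247 = 0.3307
d₁ = [ln(124/99) + (0.011 − 0.028 + ½·0.27²)·1.5] / (σ√T) = (0.2252 + 0.0292) / 0.3307 = 0.7691 which rounds to 0.77
N(d₁) = N(0.77) = 0.7794
Δ_put = exp(−qT)·(N(d₁) − 1) = 0.9589·(0.7794 − 1) = -0.2115

-0.2115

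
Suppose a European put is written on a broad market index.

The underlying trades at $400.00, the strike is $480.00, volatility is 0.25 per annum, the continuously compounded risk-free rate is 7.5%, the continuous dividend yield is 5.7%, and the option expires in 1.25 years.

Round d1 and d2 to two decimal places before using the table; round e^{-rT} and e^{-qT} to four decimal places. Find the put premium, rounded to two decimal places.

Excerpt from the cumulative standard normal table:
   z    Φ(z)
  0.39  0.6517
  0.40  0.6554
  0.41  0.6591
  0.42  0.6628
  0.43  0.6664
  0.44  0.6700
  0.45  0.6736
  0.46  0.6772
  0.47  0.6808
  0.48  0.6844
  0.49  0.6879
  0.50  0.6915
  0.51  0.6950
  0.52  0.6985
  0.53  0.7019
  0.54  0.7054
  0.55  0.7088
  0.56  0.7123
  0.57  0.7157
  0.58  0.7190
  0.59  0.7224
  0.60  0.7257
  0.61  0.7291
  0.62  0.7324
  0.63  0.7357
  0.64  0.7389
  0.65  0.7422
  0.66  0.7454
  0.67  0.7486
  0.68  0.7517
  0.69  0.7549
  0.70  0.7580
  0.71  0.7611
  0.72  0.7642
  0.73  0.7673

$84.41

σ√T = 0.25 × 1.1180 = 0.2795
d₁ = [ln(400/480) + (0.075 − 0.057 + ½·0.25²)·1.25] / (σ√T) = (-0.1823 + 0.0616) / 0.2795 = -0.4320 ⇒ -0.43
d₂ = -0.4320 − 0.2795 = -0.7115 ⇒ -0.71
exp(−qT) = exp(−0.057·1.25) = 0.9312;  exp(−rT) = exp(−0.075·1.25) = 0.9105
P = 480·0.9105·N(0.71) − 400·0.9312·N(0.43) = 480·0.9105·0.7611 − 400·0.9312·0.6664 = 332.6311 − 248.2207 = 84.4105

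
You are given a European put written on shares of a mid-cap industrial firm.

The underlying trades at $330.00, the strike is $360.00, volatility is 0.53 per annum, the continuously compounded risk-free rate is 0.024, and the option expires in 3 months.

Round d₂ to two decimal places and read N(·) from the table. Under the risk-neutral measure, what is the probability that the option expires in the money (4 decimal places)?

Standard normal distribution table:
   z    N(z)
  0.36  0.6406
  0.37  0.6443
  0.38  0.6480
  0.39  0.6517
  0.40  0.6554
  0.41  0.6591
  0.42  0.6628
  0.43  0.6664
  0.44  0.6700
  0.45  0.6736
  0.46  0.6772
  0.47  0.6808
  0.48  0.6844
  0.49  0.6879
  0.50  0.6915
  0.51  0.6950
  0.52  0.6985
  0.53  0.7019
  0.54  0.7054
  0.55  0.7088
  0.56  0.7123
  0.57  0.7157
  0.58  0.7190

0.6700

σ√T = 0.53·√0.25 = 0.2650
d₁ = [ln(330/360) + (0.024 + 0.53²/2)·0.25] / 0.2650 = [-0.0870 + 0.0411] / 0.2650 = -0.1732 ⇒ -0.17
d₂ = d₁ − σ√T = -0.1732 − 0.2650 = -0.4382 ⇒ -0.44
Risk-neutral Pr[S_T < K] = N(−d₂) = N(0.44) = 0.6700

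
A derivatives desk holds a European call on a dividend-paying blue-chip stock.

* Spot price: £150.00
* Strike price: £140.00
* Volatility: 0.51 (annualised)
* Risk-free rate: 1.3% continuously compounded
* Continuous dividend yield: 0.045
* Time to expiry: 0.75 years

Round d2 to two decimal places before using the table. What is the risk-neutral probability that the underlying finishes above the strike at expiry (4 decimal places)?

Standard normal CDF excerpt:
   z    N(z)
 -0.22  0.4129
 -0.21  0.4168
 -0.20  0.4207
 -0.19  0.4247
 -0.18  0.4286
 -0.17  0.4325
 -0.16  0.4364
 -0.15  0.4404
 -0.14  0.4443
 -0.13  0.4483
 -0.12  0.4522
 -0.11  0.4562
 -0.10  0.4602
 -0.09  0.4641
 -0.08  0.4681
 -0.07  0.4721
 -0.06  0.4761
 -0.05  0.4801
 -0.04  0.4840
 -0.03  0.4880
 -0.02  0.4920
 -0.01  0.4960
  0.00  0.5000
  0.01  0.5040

σ√T = 0.51·√0.75 = 0.4417
ln(S/K) + (r − q + σ²/2)T = ln(150/140) + (0.013 − 0.045 + 0.51²/2)·0.75 = 0.0690 + 0.0735 = 0.1425
d₁ = 0.1425 / 0.4417 = 0.3227 → 0.32
d₂ = d₁ − σ√T = 0.3227 − 0.4417 = -0.1190 → -0.12
Risk-neutral Pr[S_T > K] = N(d₂) = N(-0.12) = 0.4522

0.4522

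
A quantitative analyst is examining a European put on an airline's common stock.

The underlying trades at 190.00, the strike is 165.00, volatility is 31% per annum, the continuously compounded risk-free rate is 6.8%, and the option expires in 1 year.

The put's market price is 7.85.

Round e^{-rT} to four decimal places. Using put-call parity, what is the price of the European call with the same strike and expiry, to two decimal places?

exp(−rT) = exp(−0.068·1) = 0.9343
Put-call parity: C − P = S − K·e^(−rT) = 190 − 165·0.9343 = 190 − 154.1595 = 35.8405
C = P + (C − P) = 7.85 + (35.8405) = 43.6905

43.69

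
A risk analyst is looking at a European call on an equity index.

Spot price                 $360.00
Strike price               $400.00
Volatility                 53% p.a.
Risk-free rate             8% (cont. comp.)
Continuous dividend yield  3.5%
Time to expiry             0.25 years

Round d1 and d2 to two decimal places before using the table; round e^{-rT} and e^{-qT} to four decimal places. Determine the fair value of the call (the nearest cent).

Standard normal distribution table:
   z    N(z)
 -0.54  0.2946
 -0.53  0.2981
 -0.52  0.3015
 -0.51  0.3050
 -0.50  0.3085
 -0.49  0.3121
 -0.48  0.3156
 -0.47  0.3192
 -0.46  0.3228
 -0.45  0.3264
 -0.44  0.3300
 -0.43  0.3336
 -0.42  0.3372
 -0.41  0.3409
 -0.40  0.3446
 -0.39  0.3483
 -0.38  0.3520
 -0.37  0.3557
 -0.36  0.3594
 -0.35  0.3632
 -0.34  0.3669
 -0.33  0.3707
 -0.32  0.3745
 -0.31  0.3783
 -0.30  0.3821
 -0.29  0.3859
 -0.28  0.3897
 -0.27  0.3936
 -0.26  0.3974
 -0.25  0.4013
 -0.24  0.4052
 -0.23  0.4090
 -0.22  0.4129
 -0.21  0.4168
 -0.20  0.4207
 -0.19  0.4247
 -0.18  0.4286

$24.98

T = 0.25;  σ√T = 0.2650
ln(S/K) + (r − q + σ²/2)T = ln(360/400) + (0.08 − 0.035 + 0.53²/2)·0.25 = -0.1054 + 0.0464 = -0.0590
d₁ = -0.0590 / 0.2650 = -0.2226 → -0.22
d₂ = d₁ − σ√T = -0.2226 − 0.2650 = -0.4876 → -0.49
e^(−qT) = e^(−0.035·0.25) = 0.9913;  e^(−rT) = e^(−0.08·0.25) = 0.9802
C = 360·0.9913·N(-0.22) − 400·0.9802·N(-0.49) = 360·0.9913·0.4129 − 400·0.9802·0.3121 = 147.3508 − 122.3682 = 24.9826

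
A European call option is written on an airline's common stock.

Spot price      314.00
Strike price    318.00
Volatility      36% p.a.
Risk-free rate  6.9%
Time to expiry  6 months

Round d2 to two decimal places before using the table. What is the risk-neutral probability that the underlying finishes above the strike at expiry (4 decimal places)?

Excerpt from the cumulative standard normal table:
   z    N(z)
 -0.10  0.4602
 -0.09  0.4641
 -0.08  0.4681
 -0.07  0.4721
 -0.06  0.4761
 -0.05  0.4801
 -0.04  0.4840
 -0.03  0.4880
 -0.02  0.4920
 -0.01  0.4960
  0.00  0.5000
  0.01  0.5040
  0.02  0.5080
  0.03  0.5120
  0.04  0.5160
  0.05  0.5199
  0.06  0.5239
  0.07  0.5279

σ√T = 0.36·√0.5 = 0.2546
ln(S/K) + (r + σ²/2)T = ln(314/318) + (0.069 + 0.36²/2)·0.5 = -0.0127 + 0.0669 = 0.0542
d₁ = 0.0542 / 0.2546 = 0.2131 which rounds to 0.21
d₂ = d₁ − σ√T = 0.2131 − 0.2546 = -0.0415 which rounds to -0.04
Risk-neutral Pr[S_T > K] = N(d₂) = N(-0.04) = 0.4840

0.4840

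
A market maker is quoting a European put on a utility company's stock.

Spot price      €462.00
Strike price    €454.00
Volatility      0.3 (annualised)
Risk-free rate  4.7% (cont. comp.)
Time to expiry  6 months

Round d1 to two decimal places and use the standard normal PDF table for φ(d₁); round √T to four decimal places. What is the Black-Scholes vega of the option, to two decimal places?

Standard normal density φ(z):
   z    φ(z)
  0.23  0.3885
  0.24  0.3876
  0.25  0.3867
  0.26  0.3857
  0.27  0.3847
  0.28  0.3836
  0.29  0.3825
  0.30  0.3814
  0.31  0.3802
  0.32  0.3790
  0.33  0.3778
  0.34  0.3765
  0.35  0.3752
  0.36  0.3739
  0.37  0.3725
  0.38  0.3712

124.60

T = 0.5;  σ√T = 0.2121
d₁ = [ln(462/454) + (0.047 + ½·0.3²)·0.5] / (σ√T) = (0.0175 + 0.0460) / 0.2121 = 0.2992 which rounds to 0.30
√T = √0.5 = 0.7071
φ(d₁) = φ(0.30) = 0.3814
vega = S·φ(d₁)·√T = 462·0.3814·0.7071 = 124.5958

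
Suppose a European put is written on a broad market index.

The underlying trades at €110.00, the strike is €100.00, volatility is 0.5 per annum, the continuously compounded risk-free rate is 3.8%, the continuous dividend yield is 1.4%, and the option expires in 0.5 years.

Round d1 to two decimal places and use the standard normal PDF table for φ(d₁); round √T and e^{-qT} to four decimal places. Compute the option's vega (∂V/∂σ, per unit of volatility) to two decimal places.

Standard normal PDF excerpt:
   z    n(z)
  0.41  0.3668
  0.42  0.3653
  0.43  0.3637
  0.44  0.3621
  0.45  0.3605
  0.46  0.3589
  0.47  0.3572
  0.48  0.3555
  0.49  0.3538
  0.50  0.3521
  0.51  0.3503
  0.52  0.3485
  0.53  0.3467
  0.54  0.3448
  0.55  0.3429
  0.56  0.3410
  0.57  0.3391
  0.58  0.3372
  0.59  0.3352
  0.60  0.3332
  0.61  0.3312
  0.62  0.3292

27.46

σ√T = 0.5 × 0.7071 = 0.3536
d₁ = [ln(110/100) + (0.038 − 0.014 + ½·0.5²)·0.5] / (σ√T) = (0.0953 + 0.0745) / 0.3536 = 0.4803 which rounds to 0.48
√T = √0.5 = 0.7071
φ(d₁) = φ(0.48) = 0.3555
exp(−qT) = exp(−0.014·0.5) = 0.9930
vega = S·exp(−qT)·φ(d₁)·√T = 110·0.9930·0.3555·0.7071 = 27.4576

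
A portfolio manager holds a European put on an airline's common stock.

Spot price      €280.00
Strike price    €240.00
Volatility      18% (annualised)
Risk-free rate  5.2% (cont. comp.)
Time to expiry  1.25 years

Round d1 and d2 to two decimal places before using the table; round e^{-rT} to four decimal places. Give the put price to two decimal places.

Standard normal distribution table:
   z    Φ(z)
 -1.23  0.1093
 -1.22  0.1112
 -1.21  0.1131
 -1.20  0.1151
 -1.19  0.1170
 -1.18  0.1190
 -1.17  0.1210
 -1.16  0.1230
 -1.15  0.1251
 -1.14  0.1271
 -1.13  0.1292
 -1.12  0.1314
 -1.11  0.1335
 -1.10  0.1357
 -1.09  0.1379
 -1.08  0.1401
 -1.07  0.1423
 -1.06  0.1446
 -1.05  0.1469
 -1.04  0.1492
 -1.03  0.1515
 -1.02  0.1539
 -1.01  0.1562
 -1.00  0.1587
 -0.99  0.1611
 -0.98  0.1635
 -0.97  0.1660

T = 1.25;  σ√T = 0.2012
d₁ = [ln(280/240) + (0.052 + 0.18²/2)·1.25] / 0.2012 = [0.1542 + 0.0852] / 0.2012 = 1.1896 ≈ 1.19
d₂ = d₁ − σ√T = 1.1896 − 0.2012 = 0.9883 ≈ 0.99
exp(−rT) = exp(−0.052·1.25) = 0.9371
N(−d₂) = N(-0.99) = 0.1611;  N(−d₁) = N(-1.19) = 0.1170
P = 240·0.9371·0.1611 − 280·0.1170 = 36.2320 − 32.7600 = 3.4720

€3.47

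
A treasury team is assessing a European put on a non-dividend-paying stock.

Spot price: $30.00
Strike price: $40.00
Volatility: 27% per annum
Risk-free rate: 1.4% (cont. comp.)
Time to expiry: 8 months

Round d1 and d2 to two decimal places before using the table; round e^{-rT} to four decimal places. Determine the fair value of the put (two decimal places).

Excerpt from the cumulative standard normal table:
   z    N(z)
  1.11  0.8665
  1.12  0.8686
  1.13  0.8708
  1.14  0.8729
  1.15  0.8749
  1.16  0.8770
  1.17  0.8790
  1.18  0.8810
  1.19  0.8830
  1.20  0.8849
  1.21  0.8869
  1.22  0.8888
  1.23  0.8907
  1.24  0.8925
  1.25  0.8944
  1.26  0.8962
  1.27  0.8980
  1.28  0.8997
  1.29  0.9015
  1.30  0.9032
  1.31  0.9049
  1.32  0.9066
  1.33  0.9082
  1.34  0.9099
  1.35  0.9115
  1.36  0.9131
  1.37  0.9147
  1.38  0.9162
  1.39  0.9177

σ√T = 0.27·√0.6667 = 0.2205
d₁ = [ln(30/40) + (0.014 + 0.27²/2)·0.6667] / 0.2205 = [-0.2877 + 0.0336] / 0.2205 = -1.1524 ⇒ -1.15
d₂ = d₁ − σ√T = -1.1524 − 0.2205 = -1.3728 ⇒ -1.37
exp(−rT) = exp(−0.014·0.6667) = 0.9907
P = 40·0.9907·N(1.37) − 30·N(1.15) = 40·0.9907·0.9147 − 30·0.8749 = 36.2477 − 26.2470 = 10.0007

$10.00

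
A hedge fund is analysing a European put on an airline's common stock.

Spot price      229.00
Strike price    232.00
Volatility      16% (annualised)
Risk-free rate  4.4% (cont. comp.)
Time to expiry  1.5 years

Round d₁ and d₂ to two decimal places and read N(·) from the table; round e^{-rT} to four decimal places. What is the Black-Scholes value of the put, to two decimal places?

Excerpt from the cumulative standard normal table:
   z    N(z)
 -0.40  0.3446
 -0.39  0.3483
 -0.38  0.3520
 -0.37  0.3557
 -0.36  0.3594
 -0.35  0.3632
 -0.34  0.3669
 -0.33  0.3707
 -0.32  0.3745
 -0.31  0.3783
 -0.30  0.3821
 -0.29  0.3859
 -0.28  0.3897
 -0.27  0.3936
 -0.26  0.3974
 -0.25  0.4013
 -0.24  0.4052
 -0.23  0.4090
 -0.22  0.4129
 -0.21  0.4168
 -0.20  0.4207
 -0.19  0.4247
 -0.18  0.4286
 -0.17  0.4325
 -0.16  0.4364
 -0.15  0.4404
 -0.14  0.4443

σ√T = 0.16 × 1.2247 = 0.1960
d₁ = [ln(229/232) + (0.044 + ½·0.16²)·1.5] / (σ√T) = (-0.0130 + 0.0852) / 0.1960 = 0.3684 → 0.37
d₂ = 0.3684 − 0.1960 = 0.1724 → 0.17
e^(−rT) = e^(−0.044·1.5) = 0.9361
P = 232·0.9361·N(-0.17) − 229·N(-0.37) = 232·0.9361·0.4325 − 229·0.3557 = 93.9283 − 81.4553 = 12.4730

12.47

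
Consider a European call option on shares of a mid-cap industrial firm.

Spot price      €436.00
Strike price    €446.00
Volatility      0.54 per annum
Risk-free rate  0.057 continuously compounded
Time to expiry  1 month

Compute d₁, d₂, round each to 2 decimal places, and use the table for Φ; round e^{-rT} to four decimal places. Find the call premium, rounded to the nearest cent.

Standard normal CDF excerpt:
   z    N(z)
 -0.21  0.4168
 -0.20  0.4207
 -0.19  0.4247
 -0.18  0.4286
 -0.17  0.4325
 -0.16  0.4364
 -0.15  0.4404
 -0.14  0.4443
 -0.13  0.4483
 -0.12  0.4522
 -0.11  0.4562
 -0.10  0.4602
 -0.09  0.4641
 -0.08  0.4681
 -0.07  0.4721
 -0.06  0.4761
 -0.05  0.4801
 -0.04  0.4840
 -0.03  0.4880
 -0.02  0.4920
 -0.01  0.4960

€22.50

σ√T = 0.54·√0.08333 = 0.1559
ln(S/K) + (r + σ²/2)T = ln(436/446) + (0.057 + 0.54²/2)·0.08333 = -0.0227 + 0.0169 = -0.0058
d₁ = -0.0058 / 0.1559 = -0.0371 ≈ -0.04
d₂ = d₁ − σ√T = -0.0371 − 0.1559 = -0.1929 ≈ -0.19
exp(−rT) = exp(−0.057·0.08333) = 0.9953
C = 436·N(-0.04) − 446·0.9953·N(-0.19) = 436·0.4840 − 446·0.9953·0.4247 = 211.0240 − 188.5259 = 22.4981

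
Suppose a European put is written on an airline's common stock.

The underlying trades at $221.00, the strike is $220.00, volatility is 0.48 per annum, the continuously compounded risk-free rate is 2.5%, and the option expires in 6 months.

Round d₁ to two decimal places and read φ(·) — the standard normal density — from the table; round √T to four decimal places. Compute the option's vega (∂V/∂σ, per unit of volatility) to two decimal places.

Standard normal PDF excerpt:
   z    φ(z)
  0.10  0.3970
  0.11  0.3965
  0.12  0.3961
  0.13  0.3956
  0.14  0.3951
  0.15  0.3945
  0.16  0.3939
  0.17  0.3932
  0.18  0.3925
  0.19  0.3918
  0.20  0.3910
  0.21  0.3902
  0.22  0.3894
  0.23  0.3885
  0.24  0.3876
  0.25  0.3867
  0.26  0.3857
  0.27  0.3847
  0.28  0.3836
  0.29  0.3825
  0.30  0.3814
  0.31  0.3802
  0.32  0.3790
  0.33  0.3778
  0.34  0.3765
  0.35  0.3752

σ√T = 0.48·√0.5 = 0.3394
d₁ = [ln(221/220) + (0.025 + 0.48²/2)·0.5] / 0.3394 = [0.0045 + 0.0701] / 0.3394 = 0.2199 → 0.22
√T = √0.5 = 0.7071
φ(d₁) = φ(0.22) = 0.3894
vega = S·φ(d₁)·√T = 221·0.3894·0.7071 = 60.8512

60.85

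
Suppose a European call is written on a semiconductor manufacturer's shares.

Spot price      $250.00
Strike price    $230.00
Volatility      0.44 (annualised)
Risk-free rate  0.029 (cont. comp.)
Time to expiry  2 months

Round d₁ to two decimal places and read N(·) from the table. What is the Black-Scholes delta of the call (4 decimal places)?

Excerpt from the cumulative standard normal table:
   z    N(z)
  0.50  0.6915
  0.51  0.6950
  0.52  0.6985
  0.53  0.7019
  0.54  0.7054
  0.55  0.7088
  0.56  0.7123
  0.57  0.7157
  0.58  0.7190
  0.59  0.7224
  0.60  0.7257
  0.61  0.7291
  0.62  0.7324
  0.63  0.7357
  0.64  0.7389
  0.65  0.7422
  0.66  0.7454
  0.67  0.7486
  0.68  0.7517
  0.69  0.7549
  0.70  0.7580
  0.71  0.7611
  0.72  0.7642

T = 0.1667;  σ√T = 0.1796
d₁ = [ln(250/230) + (0.029 + ½·0.44²)·0.1667] / (σ√T) = (0.0834 + 0.0210) / 0.1796 = 0.5809 → 0.58
N(d₁) = N(0.58) = 0.7190
Δ_call = N(d₁) = 0.7190

0.7190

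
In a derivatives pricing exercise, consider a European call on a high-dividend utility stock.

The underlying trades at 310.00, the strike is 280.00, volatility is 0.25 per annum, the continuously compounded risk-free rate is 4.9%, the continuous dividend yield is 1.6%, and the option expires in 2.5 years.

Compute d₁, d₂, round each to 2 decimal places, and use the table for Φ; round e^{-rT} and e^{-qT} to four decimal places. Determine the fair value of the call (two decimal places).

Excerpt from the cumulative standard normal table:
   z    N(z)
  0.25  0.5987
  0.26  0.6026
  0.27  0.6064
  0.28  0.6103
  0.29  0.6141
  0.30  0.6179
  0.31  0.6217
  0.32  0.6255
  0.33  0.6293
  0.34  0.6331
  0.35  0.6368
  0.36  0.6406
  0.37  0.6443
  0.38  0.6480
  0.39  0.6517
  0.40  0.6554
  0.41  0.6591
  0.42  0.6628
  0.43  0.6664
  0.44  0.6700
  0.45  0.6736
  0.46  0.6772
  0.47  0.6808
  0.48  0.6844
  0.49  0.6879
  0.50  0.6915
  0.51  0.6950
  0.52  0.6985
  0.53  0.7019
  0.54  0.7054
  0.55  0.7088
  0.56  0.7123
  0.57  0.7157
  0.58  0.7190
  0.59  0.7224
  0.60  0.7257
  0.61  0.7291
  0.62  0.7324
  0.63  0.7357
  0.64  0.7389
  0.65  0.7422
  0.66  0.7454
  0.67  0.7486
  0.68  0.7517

71.80

σ√T = 0.25 × 1.5811 = 0.3953
ln(S/K) + (r − q + σ²/2)T = ln(310/280) + (0.049 − 0.016 + 0.25²/2)·2.5 = 0.1018 + 0.1606 = 0.2624
d₁ = 0.2624 / 0.3953 = 0.6638 which rounds to 0.66
d₂ = d₁ − σ√T = 0.6638 − 0.3953 = 0.2686 which rounds to 0.27
exp(−qT) = exp(−0.016·2.5) = 0.9608;  exp(−rT) = exp(−0.049·2.5) = 0.8847
N(d₁) = N(0.66) = 0.7454;  N(d₂) = N(0.27) = 0.6064
C = 310·0.9608·0.7454 − 280·0.8847·0.6064 = 222.0159 − 150.2150 = 71.8009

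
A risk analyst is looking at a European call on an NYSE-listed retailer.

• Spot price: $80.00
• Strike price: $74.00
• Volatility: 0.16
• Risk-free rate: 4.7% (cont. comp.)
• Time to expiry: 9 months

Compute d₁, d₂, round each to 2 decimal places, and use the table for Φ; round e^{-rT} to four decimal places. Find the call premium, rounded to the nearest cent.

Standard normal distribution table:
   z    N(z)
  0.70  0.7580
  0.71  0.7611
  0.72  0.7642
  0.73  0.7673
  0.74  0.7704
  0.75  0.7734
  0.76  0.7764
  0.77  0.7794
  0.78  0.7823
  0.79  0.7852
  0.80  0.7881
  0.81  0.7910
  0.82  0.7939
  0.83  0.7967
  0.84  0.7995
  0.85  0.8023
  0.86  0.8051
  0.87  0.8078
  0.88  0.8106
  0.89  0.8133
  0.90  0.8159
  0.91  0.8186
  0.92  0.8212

σ√T = 0.16 × 0.8660 = 0.1386
d₁ = [ln(80/74) + (0.047 + 0.16²/2)·0.75] / 0.1386 = [0.0780 + 0.0449] / 0.1386 = 0.8863 which rounds to 0.89
d₂ = d₁ − σ√T = 0.8863 − 0.1386 = 0.7478 which rounds to 0.75
e^(−rT) = e^(−0.047·0.75) = 0.9654
N(d₁) = N(0.89) = 0.8133;  N(d₂) = N(0.75) = 0.7734
C = 80·0.8133 − 74·0.9654·0.7734 = 65.0640 − 55.2514 = 9.8126

$9.81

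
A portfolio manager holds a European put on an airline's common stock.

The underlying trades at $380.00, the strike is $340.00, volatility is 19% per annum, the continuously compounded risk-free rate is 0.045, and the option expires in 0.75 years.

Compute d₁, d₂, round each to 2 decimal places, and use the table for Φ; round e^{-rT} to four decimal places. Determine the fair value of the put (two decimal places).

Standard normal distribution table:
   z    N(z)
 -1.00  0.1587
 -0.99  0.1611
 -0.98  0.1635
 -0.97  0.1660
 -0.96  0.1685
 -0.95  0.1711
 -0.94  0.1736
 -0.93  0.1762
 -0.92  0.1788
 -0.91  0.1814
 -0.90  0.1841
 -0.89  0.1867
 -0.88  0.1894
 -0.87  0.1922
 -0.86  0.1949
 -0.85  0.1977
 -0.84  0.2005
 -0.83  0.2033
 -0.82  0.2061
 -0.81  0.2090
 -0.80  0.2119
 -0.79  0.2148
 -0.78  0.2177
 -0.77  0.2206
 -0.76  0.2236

$5.62

σ√T = 0.19 × 0.8660 = 0.1645
d₁ = [ln(380/340) + (0.045 + 0.19²/2)·0.75] / 0.1645 = [0.1112 + 0.0473] / 0.1645 = 0.9633 → 0.96
d₂ = d₁ − σ√T = 0.9633 − 0.1645 = 0.7988 → 0.80
exp(−rT) = exp(−0.045·0.75) = 0.9668
P = 340·0.9668·N(-0.80) − 380·N(-0.96) = 340·0.9668·0.2119 − 380·0.1685 = 69.6541 − 64.0300 = 5.6241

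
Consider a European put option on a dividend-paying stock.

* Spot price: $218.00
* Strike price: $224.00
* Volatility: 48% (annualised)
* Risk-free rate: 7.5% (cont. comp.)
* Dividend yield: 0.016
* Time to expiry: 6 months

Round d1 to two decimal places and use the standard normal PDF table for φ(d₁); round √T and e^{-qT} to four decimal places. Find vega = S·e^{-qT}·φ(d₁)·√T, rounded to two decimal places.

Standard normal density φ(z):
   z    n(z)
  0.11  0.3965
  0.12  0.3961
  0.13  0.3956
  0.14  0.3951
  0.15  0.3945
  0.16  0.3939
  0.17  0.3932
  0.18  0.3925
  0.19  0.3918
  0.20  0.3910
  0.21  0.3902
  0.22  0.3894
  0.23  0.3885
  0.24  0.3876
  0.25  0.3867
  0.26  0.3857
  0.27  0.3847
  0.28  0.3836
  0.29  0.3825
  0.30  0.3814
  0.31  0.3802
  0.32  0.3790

σ√T = 0.48·√0.5 = 0.3394
ln(S/K) + (r − q + σ²/2)T = ln(218/224) + (0.075 − 0.016 + 0.48²/2)·0.5 = -0.0272 + 0.0871 = 0.0599
d₁ = 0.0599 / 0.3394 = 0.1766 ⇒ 0.18
√T = √0.5 = 0.7071
φ(d₁) = φ(0.18) = 0.3925
exp(−qT) = exp(−0.016·0.5) = 0.9920
vega = S·exp(−qT)·φ(d₁)·√T = 218·0.9920·0.3925·0.7071 = 60.0190

60.02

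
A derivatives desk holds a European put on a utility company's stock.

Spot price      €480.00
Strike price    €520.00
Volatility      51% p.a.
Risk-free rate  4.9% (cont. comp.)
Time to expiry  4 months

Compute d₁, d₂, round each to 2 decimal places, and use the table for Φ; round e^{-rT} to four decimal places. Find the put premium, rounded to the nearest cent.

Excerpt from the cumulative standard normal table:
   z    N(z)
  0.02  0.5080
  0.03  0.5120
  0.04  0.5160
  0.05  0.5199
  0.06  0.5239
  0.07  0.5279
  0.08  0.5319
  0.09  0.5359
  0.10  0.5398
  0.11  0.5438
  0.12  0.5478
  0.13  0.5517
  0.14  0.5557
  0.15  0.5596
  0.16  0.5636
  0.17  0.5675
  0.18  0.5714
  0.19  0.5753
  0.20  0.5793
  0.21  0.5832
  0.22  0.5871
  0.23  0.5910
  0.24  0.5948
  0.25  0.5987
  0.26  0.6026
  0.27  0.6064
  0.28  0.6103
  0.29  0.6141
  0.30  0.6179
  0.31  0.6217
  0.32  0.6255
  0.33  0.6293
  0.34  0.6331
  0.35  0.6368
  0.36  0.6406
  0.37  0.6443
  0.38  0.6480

€74.32

T = 0.3333;  σ√T = 0.2944
d₁ = [ln(480/520) + (0.049 + ½·0.51²)·0.3333] / (σ√T) = (-0.0800 + 0.0597) / 0.2944 = -0.0691 → -0.07
d₂ = -0.0691 − 0.2944 = -0.3636 → -0.36
exp(−rT) = exp(−0.049·0.3333) = 0.9838
N(−d₂) = N(0.36) = 0.6406;  N(−d₁) = N(0.07) = 0.5279
P = 520·0.9838·0.6406 − 480·0.5279 = 327.7156 − 253.3920 = 74.3236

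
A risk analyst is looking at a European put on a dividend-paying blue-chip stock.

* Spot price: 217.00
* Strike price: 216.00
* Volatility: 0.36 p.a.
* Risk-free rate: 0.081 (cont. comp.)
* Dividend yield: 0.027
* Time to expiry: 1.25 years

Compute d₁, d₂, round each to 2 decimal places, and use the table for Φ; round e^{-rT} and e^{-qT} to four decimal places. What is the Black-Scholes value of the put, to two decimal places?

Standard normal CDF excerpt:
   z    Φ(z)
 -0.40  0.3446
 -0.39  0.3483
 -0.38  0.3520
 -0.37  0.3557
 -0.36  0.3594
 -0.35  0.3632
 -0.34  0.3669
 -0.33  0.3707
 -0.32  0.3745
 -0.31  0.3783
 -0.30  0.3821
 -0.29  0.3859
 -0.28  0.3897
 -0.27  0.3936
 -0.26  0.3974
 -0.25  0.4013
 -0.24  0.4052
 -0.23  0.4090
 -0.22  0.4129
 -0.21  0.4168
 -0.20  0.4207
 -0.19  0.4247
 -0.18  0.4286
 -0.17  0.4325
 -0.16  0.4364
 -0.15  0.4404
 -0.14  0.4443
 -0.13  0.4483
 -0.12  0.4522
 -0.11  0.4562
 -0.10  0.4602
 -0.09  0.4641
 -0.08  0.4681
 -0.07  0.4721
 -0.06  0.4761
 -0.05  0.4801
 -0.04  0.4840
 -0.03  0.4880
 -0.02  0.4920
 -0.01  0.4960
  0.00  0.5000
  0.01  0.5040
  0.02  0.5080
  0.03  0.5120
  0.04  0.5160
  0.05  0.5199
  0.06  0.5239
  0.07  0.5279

25.31

σ√T = 0.36·√1.25 = 0.4025
d₁ = [ln(217/216) + (0.081 − 0.027 + 0.36²/2)·1.25] / 0.4025 = [0.0046 + 0.1485] / 0.4025 = 0.3804 which rounds to 0.38
d₂ = d₁ − σ√T = 0.3804 − 0.4025 = -0.0221 which rounds to -0.02
e^(−qT) = e^(−0.027·1.25) = 0.9668;  e^(−rT) = e^(−0.081·1.25) = 0.9037
N(−d₂) = N(0.02) = 0.5080;  N(−d₁) = N(-0.38) = 0.3520
P = 216·0.9037·0.5080 − 217·0.9668·0.3520 = 99.1612 − 73.8481 = 25.3131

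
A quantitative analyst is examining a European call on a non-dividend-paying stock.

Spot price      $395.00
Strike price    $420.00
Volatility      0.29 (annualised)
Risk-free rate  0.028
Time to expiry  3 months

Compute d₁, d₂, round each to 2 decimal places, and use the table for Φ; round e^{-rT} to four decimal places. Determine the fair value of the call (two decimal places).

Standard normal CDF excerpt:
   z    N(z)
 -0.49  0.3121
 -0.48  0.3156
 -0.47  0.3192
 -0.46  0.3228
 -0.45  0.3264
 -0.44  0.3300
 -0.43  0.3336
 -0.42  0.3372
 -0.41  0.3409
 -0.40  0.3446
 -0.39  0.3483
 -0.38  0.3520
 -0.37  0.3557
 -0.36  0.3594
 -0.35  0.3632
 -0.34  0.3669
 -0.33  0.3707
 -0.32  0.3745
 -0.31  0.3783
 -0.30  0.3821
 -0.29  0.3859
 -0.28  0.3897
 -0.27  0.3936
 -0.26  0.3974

$14.80

σ√T = 0.29 × 0.5000 = 0.1450
d₁ = [ln(395/420) + (0.028 + 0.29²/2)·0.25] / 0.1450 = [-0.0614 + 0.0175] / 0.1450 = -0.3025 which rounds to -0.30
d₂ = d₁ − σ√T = -0.3025 − 0.1450 = -0.4475 which rounds to -0.45
e^(−rT) = e^(−0.028·0.25) = 0.9930
N(d₁) = N(-0.30) = 0.3821;  N(d₂) = N(-0.45) = 0.3264
C = 395·0.3821 − 420·0.9930·0.3264 = 150.9295 − 136.1284 = 14.8011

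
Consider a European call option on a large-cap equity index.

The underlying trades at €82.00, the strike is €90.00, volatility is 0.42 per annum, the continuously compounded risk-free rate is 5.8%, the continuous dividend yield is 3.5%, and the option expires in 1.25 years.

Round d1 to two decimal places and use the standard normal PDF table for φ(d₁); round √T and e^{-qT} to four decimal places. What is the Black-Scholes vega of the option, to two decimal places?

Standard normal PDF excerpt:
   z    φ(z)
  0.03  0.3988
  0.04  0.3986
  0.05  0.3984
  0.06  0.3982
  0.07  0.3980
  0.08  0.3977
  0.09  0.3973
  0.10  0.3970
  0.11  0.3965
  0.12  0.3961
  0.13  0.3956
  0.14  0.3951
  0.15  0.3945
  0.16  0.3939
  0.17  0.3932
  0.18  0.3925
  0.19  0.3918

34.84

T = 1.25;  σ√T = 0.4696
d₁ = [ln(82/90) + (0.058 − 0.035 + ½·0.42²)·1.25] / (σ√T) = (-0.0931 + 0.1390) / 0.4696 = 0.0978 ≈ 0.10
√T = √1.25 = 1.1180
φ(d₁) = φ(0.10) = 0.3970
exp(−qT) = exp(−0.035·1.25) = 0.9572
vega = S·exp(−qT)·φ(d₁)·√T = 82·0.9572·0.3970·1.1180 = 34.8377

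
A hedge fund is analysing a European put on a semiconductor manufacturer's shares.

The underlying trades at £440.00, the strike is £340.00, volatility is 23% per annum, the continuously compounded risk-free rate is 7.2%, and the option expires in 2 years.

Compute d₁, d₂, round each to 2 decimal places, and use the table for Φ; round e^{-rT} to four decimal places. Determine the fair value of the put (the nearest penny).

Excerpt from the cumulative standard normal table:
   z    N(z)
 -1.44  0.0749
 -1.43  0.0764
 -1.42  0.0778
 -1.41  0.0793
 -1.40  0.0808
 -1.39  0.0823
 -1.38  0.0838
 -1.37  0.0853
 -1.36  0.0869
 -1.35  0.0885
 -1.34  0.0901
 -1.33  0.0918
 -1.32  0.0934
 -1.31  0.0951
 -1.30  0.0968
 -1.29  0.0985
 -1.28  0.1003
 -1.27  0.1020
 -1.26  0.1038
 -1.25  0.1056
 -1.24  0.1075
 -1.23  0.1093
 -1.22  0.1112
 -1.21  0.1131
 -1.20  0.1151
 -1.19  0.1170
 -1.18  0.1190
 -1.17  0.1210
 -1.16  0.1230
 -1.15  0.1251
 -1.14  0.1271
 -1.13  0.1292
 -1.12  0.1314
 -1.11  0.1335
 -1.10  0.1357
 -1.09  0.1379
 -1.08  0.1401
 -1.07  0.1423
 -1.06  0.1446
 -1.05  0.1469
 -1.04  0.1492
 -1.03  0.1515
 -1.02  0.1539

σ√T = 0.23 × 1.4142 = 0.3253
d₁ = [ln(440/340) + (0.072 + 0.23²/2)·2] / 0.3253 = [0.2578 + 0.1969] / 0.3253 = 1.3980 ⇒ 1.40
d₂ = d₁ − σ√T = 1.3980 − 0.3253 = 1.0727 ⇒ 1.07
e^(−rT) = e^(−0.072·2) = 0.8659
P = 340·0.8659·N(-1.07) − 440·N(-1.40) = 340·0.8659·0.1423 − 440·0.0808 = 41.8940 − 35.5520 = 6.3420

£6.34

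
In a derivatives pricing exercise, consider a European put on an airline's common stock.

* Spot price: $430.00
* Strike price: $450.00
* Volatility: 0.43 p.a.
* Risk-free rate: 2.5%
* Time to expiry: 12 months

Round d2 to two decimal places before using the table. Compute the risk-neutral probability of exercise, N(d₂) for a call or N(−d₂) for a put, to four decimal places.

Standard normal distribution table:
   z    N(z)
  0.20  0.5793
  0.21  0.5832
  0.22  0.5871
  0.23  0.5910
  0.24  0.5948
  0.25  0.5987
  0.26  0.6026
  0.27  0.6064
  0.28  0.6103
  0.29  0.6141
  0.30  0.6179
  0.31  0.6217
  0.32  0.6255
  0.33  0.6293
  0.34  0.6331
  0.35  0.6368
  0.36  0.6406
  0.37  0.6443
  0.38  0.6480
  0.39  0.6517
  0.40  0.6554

0.6026

σ√T = 0.43 × 1.0000 = 0.4300
d₁ = [ln(430/450) + (0.025 + 0.43²/2)·1] / 0.4300 = [-0.0455 + 0.1174] / 0.4300 = 0.1674 ⇒ 0.17
d₂ = d₁ − σ√T = 0.1674 − 0.4300 = -0.2626 ⇒ -0.26
Risk-neutral Pr[S_T < K] = N(−d₂) = N(0.26) = 0.6026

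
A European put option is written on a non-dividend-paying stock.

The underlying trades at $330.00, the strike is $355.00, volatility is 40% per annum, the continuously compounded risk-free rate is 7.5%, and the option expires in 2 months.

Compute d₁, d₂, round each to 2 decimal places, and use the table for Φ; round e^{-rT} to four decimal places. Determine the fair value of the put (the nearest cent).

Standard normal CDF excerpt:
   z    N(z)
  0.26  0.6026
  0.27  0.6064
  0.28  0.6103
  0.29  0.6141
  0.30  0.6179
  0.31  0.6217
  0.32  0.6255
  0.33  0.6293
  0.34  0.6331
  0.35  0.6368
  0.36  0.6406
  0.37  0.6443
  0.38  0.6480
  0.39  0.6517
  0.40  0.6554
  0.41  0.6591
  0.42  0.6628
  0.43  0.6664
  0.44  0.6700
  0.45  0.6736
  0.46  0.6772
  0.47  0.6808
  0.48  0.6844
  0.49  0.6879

$33.51

σ√T = 0.4 × 0.4082 = 0.1633
d₁ = [ln(330/355) + (0.075 + 0.4²/2)·0.1667] / 0.1633 = [-0.0730 + 0.0258] / 0.1633 = -0.2890 ⇒ -0.29
d₂ = d₁ − σ√T = -0.2890 − 0.1633 = -0.4523 ⇒ -0.45
exp(−rT) = exp(−0.075·0.1667) = 0.9876
N(−d₂) = N(0.45) = 0.6736;  N(−d₁) = N(0.29) = 0.6141
P = 355·0.9876·0.6736 − 330·0.6141 = 236.1628 − 202.6530 = 33.5098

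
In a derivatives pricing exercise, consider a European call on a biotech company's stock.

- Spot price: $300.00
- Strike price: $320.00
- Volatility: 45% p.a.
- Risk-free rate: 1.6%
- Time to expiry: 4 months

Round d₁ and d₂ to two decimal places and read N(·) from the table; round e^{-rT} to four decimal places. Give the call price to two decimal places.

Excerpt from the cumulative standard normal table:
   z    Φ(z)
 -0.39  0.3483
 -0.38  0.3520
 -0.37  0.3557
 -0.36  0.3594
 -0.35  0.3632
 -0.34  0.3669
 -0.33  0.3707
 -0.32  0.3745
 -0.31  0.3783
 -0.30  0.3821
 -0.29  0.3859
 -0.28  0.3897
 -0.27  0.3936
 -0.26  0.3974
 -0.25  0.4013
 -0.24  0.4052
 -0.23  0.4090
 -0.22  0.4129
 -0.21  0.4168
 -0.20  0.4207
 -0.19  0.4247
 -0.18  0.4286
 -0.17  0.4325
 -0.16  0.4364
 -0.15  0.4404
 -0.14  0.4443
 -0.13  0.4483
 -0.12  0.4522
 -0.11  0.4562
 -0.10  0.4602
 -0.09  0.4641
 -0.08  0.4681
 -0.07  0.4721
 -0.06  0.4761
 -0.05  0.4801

$23.66

σ√T = 0.45·√0.3333 = 0.2598
ln(S/K) + (r + σ²/2)T = ln(300/320) + (0.016 + 0.45²/2)·0.3333 = -0.0645 + 0.0391 = -0.0255
d₁ = -0.0255 / 0.2598 = -0.0980 ≈ -0.10
d₂ = d₁ − σ√T = -0.0980 − 0.2598 = -0.3578 ≈ -0.36
e^(−rT) = e^(−0.016·0.3333) = 0.9947
N(d₁) = N(-0.10) = 0.4602;  N(d₂) = N(-0.36) = 0.3594
C = 300·0.4602 − 320·0.9947·0.3594 = 138.0600 − 114.3985 = 23.6615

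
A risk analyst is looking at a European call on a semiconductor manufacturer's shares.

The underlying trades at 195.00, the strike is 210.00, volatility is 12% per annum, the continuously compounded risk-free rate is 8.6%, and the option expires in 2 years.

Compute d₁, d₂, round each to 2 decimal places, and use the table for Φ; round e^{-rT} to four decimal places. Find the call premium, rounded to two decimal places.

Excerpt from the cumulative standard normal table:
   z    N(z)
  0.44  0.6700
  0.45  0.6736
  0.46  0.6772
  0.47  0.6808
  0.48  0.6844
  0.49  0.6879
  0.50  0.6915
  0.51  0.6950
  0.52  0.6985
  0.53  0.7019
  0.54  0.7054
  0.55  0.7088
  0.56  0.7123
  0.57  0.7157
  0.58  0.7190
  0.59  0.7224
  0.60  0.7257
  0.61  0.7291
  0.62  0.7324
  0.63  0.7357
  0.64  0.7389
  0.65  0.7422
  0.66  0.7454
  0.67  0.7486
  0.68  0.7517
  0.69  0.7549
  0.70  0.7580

23.72

T = 2;  σ√T = 0.1697
ln(S/K) + (r + σ²/2)T = ln(195/210) + (0.086 + 0.12²/2)·2 = -0.0741 + 0.1864 = 0.1123
d₁ = 0.1123 / 0.1697 = 0.6617 ≈ 0.66
d₂ = d₁ − σ√T = 0.6617 − 0.1697 = 0.4920 ≈ 0.49
exp(−rT) = exp(−0.086·2) = 0.8420
N(d₁) = N(0.66) = 0.7454;  N(d₂) = N(0.49) = 0.6879
C = 195·0.7454 − 210·0.8420·0.6879 = 145.3530 − 121.6345 = 23.7185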